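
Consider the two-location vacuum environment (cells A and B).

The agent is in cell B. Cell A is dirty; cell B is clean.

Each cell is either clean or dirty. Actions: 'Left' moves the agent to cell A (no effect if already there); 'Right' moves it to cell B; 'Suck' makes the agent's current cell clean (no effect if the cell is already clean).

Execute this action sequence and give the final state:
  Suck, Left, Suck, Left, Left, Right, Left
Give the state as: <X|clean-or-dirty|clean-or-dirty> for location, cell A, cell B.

Suck (#1): <B|dirty|clean>
Left (#2): <A|dirty|clean>
Suck (#3): <A|clean|clean>
Left (#4): <A|clean|clean>
Left (#5): <A|clean|clean>
Right (#6): <B|clean|clean>
Left (#7): <A|clean|clean>

<A|clean|clean>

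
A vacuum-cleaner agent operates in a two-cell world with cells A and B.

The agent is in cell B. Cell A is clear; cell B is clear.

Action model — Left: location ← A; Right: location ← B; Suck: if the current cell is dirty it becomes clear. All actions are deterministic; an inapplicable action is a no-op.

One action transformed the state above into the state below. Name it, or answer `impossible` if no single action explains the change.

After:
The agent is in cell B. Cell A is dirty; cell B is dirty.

impossible

try  Left: loc=A A=clear B=clear
try Right: loc=B A=clear B=clear
try  Suck: loc=B A=clear B=clear
no single action produces the after-state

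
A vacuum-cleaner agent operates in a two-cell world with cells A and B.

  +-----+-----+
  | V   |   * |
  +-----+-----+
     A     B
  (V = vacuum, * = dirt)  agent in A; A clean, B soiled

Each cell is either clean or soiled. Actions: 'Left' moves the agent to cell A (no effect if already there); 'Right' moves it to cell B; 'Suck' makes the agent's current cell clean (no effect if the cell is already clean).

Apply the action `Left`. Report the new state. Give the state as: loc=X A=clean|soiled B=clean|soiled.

loc=A A=clean B=soiled

start: loc=A A=clean B=soiled
Left (#1): loc=A A=clean B=soiled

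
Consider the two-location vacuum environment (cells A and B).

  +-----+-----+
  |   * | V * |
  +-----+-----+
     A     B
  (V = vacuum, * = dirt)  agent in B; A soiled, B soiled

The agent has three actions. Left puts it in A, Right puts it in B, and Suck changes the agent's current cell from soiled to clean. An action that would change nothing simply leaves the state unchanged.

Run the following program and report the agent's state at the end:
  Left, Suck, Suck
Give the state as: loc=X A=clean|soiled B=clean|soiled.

loc=A A=clean B=soiled

1. Left → loc=A A=soiled B=soiled
2. Suck → loc=A A=clean B=soiled
3. Suck → loc=A A=clean B=soiled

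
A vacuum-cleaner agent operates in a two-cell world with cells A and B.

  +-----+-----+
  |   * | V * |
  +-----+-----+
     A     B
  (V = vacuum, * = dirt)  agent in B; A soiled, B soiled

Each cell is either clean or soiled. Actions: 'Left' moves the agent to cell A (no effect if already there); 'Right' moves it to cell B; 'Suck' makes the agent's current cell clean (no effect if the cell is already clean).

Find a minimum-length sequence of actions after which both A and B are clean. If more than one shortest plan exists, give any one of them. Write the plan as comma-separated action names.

1) do Suck; now <B|soiled|clean>
2) do Left; now <A|soiled|clean>
3) do Suck; now <A|clean|clean>
min 3: Suck B + move + Suck A

Suck, Left, Suck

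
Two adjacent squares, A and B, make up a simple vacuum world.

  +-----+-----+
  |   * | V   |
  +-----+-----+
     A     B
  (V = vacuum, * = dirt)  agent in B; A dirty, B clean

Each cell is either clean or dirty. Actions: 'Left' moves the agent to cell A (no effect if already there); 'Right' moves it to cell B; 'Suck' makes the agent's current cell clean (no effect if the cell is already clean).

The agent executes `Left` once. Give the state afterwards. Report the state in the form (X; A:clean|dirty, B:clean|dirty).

(A; A:dirty, B:clean)

start: (B; A:dirty, B:clean)
1) do Left; now (A; A:dirty, B:clean)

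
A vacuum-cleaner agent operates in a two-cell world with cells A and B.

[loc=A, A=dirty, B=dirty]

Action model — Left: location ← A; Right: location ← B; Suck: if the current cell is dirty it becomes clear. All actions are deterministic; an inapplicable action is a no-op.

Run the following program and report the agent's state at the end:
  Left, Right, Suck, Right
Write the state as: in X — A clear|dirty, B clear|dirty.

in B — A dirty, B clear

1. Left → in A — A dirty, B dirty
2. Right → in B — A dirty, B dirty
3. Suck → in B — A dirty, B clear
4. Right → in B — A dirty, B clear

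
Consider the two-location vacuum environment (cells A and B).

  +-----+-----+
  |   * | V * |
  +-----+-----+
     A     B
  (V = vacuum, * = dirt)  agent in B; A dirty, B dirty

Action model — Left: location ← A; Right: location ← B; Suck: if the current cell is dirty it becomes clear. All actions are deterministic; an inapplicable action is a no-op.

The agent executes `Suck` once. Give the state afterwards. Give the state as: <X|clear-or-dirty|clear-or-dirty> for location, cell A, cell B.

start: <B|dirty|dirty>
step 1/1 (Suck): <B|dirty|clear>

<B|dirty|clear>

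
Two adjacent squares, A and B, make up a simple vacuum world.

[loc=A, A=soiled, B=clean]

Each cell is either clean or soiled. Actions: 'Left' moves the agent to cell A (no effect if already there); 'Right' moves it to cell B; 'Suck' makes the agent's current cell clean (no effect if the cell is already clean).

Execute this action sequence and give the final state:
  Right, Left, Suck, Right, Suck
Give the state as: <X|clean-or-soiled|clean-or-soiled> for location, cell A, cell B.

<B|clean|clean>

1) do Right; now <B|soiled|clean>
2) do Left; now <A|soiled|clean>
3) do Suck; now <A|clean|clean>
4) do Right; now <B|clean|clean>
5) do Suck; now <B|clean|clean>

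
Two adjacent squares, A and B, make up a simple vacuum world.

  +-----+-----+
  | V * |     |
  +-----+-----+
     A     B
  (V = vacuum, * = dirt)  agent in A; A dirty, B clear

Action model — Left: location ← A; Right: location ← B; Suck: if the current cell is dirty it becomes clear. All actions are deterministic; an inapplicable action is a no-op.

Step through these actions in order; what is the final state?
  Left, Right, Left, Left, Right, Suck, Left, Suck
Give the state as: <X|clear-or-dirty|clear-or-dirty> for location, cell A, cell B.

<A|clear|clear>

[1] after Left: <A|dirty|clear>
[2] after Right: <B|dirty|clear>
[3] after Left: <A|dirty|clear>
[4] after Left: <A|dirty|clear>
[5] after Right: <B|dirty|clear>
[6] after Suck: <B|dirty|clear>
[7] after Left: <A|dirty|clear>
[8] after Suck: <A|clear|clear>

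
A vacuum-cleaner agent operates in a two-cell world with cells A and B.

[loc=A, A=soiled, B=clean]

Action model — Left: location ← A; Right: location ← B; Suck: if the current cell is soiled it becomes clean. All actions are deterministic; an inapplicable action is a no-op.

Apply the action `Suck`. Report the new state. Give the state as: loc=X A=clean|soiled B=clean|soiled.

start: loc=A A=soiled B=clean
Suck (#1): loc=A A=clean B=clean

loc=A A=clean B=clean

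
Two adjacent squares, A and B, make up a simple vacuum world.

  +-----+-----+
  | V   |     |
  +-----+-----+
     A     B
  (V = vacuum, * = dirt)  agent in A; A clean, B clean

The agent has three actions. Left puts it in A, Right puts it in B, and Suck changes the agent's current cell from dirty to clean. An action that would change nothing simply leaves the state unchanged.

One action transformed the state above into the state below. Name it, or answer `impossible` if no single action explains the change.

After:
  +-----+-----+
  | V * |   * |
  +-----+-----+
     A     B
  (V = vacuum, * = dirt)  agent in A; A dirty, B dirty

impossible

try  Left: <A|clean|clean>
try Right: <B|clean|clean>
try  Suck: <A|clean|clean>
no single action produces the after-state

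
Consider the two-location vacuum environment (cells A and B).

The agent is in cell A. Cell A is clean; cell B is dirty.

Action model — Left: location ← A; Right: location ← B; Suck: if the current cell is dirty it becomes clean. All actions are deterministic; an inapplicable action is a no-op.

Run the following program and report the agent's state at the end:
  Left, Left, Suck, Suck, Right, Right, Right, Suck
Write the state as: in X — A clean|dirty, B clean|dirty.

in B — A clean, B clean

1) do Left; now in A — A clean, B dirty
2) do Left; now in A — A clean, B dirty
3) do Suck; now in A — A clean, B dirty
4) do Suck; now in A — A clean, B dirty
5) do Right; now in B — A clean, B dirty
6) do Right; now in B — A clean, B dirty
7) do Right; now in B — A clean, B dirty
8) do Suck; now in B — A clean, B clean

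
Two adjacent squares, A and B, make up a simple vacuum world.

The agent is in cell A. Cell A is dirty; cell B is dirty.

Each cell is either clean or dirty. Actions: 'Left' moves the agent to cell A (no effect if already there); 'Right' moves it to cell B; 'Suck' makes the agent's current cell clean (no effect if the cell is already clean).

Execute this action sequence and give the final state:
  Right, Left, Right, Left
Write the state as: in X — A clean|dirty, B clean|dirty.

in A — A dirty, B dirty

1. Right → in B — A dirty, B dirty
2. Left → in A — A dirty, B dirty
3. Right → in B — A dirty, B dirty
4. Left → in A — A dirty, B dirty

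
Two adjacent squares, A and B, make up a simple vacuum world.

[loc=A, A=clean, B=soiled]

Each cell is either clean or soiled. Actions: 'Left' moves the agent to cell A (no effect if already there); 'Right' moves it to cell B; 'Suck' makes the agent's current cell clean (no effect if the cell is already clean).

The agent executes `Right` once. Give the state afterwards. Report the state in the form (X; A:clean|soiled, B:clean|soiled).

start: (A; A:clean, B:soiled)
1. Right → (B; A:clean, B:soiled)

(B; A:clean, B:soiled)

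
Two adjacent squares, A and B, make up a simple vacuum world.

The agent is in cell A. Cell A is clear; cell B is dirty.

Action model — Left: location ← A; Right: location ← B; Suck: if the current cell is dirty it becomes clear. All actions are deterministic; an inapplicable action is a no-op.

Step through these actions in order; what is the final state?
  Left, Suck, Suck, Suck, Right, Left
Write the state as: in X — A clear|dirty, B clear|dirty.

in A — A clear, B dirty

step 1/6 (Left): in A — A clear, B dirty
step 2/6 (Suck): in A — A clear, B dirty
step 3/6 (Suck): in A — A clear, B dirty
step 4/6 (Suck): in A — A clear, B dirty
step 5/6 (Right): in B — A clear, B dirty
step 6/6 (Left): in A — A clear, B dirty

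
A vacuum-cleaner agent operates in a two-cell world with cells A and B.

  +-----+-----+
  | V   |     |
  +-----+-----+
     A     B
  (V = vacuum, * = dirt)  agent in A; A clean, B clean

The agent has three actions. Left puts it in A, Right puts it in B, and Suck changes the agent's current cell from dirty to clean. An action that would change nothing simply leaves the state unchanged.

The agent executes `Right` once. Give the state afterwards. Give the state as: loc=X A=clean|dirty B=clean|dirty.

loc=B A=clean B=clean

start: loc=A A=clean B=clean
1. Right → loc=B A=clean B=clean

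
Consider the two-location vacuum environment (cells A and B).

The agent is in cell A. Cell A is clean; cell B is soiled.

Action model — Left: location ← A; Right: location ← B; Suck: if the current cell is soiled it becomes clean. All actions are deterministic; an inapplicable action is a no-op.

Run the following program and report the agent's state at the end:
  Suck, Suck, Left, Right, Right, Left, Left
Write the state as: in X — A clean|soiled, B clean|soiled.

in A — A clean, B soiled

t=1 Suck ⇒ in A — A clean, B soiled
t=2 Suck ⇒ in A — A clean, B soiled
t=3 Left ⇒ in A — A clean, B soiled
t=4 Right ⇒ in B — A clean, B soiled
t=5 Right ⇒ in B — A clean, B soiled
t=6 Left ⇒ in A — A clean, B soiled
t=7 Left ⇒ in A — A clean, B soiled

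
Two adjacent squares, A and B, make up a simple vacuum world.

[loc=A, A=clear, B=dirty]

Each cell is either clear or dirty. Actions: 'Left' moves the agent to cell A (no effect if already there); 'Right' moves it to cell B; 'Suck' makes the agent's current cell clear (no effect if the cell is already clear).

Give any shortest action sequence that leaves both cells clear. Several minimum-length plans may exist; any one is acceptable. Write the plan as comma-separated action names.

Right, Suck

step 1/2 (Right): in B — A clear, B dirty
step 2/2 (Suck): in B — A clear, B clear
min 2: go B then Suck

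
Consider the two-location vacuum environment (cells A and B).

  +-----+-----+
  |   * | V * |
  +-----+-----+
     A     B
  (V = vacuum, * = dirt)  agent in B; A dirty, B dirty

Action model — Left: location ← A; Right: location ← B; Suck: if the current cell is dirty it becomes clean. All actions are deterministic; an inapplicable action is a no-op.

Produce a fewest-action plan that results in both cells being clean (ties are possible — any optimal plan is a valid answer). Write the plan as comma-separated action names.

Suck, Left, Suck

1) do Suck; now in B — A dirty, B clean
2) do Left; now in A — A dirty, B clean
3) do Suck; now in A — A clean, B clean
min 3: Suck B + move + Suck A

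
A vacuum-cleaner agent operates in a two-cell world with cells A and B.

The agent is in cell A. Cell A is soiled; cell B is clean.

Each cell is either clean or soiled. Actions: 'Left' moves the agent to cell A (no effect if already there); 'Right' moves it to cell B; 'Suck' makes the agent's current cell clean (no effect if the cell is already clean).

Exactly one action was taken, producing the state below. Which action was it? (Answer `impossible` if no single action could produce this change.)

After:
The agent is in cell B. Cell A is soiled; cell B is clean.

Right

try  Left: in A — A soiled, B clean
try Right: in B — A soiled, B clean  ← match
try  Suck: in A — A clean, B clean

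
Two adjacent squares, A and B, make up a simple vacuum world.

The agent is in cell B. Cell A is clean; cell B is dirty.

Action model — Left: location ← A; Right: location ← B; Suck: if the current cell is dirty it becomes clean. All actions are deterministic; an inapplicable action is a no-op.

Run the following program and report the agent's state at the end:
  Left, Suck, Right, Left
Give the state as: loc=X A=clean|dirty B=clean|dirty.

loc=A A=clean B=dirty

1) do Left; now loc=A A=clean B=dirty
2) do Suck; now loc=A A=clean B=dirty
3) do Right; now loc=B A=clean B=dirty
4) do Left; now loc=A A=clean B=dirty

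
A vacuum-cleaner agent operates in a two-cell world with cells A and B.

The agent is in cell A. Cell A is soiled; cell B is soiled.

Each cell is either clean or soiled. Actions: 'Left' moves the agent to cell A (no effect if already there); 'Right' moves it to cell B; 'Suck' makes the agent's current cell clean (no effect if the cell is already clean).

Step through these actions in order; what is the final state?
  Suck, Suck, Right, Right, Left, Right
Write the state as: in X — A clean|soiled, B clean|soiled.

in B — A clean, B soiled

1. Suck → in A — A clean, B soiled
2. Suck → in A — A clean, B soiled
3. Right → in B — A clean, B soiled
4. Right → in B — A clean, B soiled
5. Left → in A — A clean, B soiled
6. Right → in B — A clean, B soiled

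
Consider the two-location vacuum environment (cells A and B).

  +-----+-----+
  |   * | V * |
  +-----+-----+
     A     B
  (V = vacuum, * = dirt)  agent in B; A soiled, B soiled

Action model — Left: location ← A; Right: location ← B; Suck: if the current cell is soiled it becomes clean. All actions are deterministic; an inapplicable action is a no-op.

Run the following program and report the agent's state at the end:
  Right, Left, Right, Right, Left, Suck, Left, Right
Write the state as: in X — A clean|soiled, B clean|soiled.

in B — A clean, B soiled

1. Right → in B — A soiled, B soiled
2. Left → in A — A soiled, B soiled
3. Right → in B — A soiled, B soiled
4. Right → in B — A soiled, B soiled
5. Left → in A — A soiled, B soiled
6. Suck → in A — A clean, B soiled
7. Left → in A — A clean, B soiled
8. Right → in B — A clean, B soiled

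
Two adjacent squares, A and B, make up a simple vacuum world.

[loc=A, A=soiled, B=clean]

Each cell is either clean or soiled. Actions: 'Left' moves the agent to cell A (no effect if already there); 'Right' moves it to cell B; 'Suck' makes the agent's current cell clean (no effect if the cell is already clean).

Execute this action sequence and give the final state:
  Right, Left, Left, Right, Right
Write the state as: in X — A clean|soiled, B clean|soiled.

step 1/5 (Right): in B — A soiled, B clean
step 2/5 (Left): in A — A soiled, B clean
step 3/5 (Left): in A — A soiled, B clean
step 4/5 (Right): in B — A soiled, B clean
step 5/5 (Right): in B — A soiled, B clean

in B — A soiled, B clean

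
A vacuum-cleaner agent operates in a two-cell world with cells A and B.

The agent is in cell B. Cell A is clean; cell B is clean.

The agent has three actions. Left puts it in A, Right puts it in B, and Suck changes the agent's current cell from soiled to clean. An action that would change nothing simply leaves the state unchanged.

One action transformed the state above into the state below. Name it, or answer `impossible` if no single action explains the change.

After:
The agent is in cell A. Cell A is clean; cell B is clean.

Left

try  Left: <A|clean|clean>  ← match
try Right: <B|clean|clean>
try  Suck: <B|clean|clean>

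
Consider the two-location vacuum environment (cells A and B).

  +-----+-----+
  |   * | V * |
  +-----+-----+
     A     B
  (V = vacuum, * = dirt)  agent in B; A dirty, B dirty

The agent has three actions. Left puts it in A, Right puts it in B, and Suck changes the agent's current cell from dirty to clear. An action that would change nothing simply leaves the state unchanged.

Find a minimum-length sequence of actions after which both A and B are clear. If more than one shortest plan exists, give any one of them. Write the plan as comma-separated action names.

Suck, Left, Suck

1) do Suck; now loc=B A=dirty B=clear
2) do Left; now loc=A A=dirty B=clear
3) do Suck; now loc=A A=clear B=clear
min 3: Suck B + move + Suck A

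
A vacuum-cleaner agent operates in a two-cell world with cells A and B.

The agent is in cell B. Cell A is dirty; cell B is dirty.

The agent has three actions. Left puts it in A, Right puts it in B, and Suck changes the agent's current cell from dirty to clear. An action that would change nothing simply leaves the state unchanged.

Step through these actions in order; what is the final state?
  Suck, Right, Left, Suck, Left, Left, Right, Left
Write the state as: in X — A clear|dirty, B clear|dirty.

in A — A clear, B clear

1) do Suck; now in B — A dirty, B clear
2) do Right; now in B — A dirty, B clear
3) do Left; now in A — A dirty, B clear
4) do Suck; now in A — A clear, B clear
5) do Left; now in A — A clear, B clear
6) do Left; now in A — A clear, B clear
7) do Right; now in B — A clear, B clear
8) do Left; now in A — A clear, B clear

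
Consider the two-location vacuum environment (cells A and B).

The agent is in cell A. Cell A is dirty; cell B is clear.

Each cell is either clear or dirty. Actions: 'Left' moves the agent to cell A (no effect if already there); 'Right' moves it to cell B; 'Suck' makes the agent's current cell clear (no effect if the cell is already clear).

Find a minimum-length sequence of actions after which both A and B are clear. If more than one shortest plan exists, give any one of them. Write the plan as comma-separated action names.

Suck

t=1 Suck ⇒ in A — A clear, B clear
min 1: A is dirty, one Suck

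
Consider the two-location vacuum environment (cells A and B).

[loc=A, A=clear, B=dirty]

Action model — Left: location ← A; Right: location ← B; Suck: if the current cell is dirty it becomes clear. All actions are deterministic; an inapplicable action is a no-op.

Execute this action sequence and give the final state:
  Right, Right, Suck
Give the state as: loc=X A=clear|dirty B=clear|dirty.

loc=B A=clear B=clear

Right (#1): loc=B A=clear B=dirty
Right (#2): loc=B A=clear B=dirty
Suck (#3): loc=B A=clear B=clear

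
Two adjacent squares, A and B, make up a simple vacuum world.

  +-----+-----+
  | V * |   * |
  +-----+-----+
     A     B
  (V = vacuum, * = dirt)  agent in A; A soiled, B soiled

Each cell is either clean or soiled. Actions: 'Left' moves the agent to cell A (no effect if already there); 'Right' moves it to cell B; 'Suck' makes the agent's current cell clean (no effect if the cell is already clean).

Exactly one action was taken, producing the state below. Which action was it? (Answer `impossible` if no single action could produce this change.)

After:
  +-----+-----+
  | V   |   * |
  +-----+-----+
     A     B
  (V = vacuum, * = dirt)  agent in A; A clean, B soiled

Suck

try  Left: <A|soiled|soiled>
try Right: <B|soiled|soiled>
try  Suck: <A|clean|soiled>  ← match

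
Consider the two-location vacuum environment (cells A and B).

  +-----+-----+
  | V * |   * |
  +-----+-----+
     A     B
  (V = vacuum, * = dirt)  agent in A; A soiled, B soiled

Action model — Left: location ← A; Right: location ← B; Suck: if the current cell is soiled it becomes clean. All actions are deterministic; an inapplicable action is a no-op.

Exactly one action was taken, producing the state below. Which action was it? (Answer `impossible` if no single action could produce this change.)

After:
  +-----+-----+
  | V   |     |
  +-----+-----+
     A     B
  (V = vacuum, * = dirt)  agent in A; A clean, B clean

try  Left: (A; A:soiled, B:soiled)
try Right: (B; A:soiled, B:soiled)
try  Suck: (A; A:clean, B:soiled)
no single action produces the after-state

impossible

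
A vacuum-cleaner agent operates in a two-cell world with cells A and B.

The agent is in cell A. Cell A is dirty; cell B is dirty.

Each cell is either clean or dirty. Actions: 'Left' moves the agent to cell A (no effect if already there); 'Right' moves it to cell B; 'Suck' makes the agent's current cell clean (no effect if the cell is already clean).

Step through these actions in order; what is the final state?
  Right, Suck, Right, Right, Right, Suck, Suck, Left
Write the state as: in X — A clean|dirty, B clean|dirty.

Right (#1): in B — A dirty, B dirty
Suck (#2): in B — A dirty, B clean
Right (#3): in B — A dirty, B clean
Right (#4): in B — A dirty, B clean
Right (#5): in B — A dirty, B clean
Suck (#6): in B — A dirty, B clean
Suck (#7): in B — A dirty, B clean
Left (#8): in A — A dirty, B clean

in A — A dirty, B clean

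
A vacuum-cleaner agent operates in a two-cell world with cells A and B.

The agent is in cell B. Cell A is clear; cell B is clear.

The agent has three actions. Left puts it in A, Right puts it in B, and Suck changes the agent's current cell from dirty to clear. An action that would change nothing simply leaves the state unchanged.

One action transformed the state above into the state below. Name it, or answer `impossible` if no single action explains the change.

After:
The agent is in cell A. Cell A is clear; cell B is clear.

try  Left: <A|clear|clear>  ← match
try Right: <B|clear|clear>
try  Suck: <B|clear|clear>

Left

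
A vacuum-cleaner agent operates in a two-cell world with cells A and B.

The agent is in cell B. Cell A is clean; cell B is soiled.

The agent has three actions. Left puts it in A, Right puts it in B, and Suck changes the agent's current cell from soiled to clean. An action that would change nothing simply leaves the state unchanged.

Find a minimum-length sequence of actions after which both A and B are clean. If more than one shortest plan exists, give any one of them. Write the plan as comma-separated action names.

t=1 Suck ⇒ (B; A:clean, B:clean)
min 1: B is soiled, one Suck

Suck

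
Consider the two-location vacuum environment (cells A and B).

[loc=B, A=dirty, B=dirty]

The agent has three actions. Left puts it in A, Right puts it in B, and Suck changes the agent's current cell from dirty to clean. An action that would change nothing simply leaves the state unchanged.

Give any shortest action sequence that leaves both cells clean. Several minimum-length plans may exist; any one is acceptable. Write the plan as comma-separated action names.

[1] after Suck: loc=B A=dirty B=clean
[2] after Left: loc=A A=dirty B=clean
[3] after Suck: loc=A A=clean B=clean
min 3: Suck B + move + Suck A

Suck, Left, Suck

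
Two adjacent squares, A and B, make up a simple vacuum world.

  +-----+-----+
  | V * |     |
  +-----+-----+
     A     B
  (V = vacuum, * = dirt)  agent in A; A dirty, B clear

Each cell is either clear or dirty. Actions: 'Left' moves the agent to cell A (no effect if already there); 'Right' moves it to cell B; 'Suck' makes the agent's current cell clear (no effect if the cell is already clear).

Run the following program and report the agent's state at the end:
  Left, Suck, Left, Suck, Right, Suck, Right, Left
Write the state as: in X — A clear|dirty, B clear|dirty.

1. Left → in A — A dirty, B clear
2. Suck → in A — A clear, B clear
3. Left → in A — A clear, B clear
4. Suck → in A — A clear, B clear
5. Right → in B — A clear, B clear
6. Suck → in B — A clear, B clear
7. Right → in B — A clear, B clear
8. Left → in A — A clear, B clear

in A — A clear, B clear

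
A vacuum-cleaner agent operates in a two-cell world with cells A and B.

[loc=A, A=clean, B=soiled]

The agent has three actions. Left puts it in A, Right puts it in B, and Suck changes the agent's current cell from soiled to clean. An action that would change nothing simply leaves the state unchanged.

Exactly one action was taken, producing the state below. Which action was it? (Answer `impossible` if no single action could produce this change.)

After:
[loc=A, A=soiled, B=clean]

try  Left: <A|clean|soiled>
try Right: <B|clean|soiled>
try  Suck: <A|clean|soiled>
no single action produces the after-state

impossible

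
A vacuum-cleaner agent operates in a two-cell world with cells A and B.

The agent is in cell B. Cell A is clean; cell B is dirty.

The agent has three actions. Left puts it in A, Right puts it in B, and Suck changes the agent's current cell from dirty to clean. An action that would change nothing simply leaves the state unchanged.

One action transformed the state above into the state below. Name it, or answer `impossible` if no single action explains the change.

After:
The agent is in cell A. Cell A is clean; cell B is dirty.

try  Left: <A|clean|dirty>  ← match
try Right: <B|clean|dirty>
try  Suck: <B|clean|clean>

Left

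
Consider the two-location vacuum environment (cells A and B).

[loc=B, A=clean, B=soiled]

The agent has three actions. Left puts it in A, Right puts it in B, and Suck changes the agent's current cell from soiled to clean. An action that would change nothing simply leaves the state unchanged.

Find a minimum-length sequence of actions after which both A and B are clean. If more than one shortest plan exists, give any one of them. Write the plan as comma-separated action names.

1) do Suck; now loc=B A=clean B=clean
min 1: B is soiled, one Suck

Suck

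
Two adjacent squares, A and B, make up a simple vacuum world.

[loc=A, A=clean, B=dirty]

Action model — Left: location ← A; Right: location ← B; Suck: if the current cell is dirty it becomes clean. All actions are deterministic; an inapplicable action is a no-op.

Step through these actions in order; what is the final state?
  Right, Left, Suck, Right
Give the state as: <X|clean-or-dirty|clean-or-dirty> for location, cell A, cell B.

<B|clean|dirty>

1) do Right; now <B|clean|dirty>
2) do Left; now <A|clean|dirty>
3) do Suck; now <A|clean|dirty>
4) do Right; now <B|clean|dirty>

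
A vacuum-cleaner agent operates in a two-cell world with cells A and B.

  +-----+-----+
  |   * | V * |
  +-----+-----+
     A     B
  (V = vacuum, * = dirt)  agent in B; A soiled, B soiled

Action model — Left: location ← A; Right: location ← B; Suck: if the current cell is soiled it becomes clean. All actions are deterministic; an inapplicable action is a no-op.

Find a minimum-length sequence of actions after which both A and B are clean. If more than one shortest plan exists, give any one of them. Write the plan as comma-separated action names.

[1] after Suck: loc=B A=soiled B=clean
[2] after Left: loc=A A=soiled B=clean
[3] after Suck: loc=A A=clean B=clean
min 3: Suck B + move + Suck A

Suck, Left, Suck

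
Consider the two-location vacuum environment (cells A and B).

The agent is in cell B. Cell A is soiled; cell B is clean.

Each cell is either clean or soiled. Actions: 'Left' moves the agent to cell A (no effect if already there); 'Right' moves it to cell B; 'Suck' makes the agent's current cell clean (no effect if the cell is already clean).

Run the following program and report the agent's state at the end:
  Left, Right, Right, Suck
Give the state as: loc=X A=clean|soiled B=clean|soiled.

step 1/4 (Left): loc=A A=soiled B=clean
step 2/4 (Right): loc=B A=soiled B=clean
step 3/4 (Right): loc=B A=soiled B=clean
step 4/4 (Suck): loc=B A=soiled B=clean

loc=B A=soiled B=clean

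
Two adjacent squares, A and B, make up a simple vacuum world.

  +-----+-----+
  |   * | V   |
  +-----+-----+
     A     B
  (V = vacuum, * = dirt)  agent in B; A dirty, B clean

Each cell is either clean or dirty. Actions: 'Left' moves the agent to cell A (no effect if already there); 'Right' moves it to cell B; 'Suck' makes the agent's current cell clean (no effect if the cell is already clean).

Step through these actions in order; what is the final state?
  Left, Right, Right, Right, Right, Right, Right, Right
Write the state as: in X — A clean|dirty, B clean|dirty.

in B — A dirty, B clean

1) do Left; now in A — A dirty, B clean
2) do Right; now in B — A dirty, B clean
3) do Right; now in B — A dirty, B clean
4) do Right; now in B — A dirty, B clean
5) do Right; now in B — A dirty, B clean
6) do Right; now in B — A dirty, B clean
7) do Right; now in B — A dirty, B clean
8) do Right; now in B — A dirty, B clean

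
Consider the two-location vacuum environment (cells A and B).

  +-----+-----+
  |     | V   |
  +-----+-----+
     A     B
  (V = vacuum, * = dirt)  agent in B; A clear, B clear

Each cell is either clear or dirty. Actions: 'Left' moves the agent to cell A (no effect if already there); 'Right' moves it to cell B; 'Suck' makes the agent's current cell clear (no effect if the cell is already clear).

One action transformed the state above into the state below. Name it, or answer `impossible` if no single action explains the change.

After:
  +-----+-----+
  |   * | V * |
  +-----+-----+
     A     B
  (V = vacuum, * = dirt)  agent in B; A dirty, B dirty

impossible

try  Left: (A; A:clear, B:clear)
try Right: (B; A:clear, B:clear)
try  Suck: (B; A:clear, B:clear)
no single action produces the after-state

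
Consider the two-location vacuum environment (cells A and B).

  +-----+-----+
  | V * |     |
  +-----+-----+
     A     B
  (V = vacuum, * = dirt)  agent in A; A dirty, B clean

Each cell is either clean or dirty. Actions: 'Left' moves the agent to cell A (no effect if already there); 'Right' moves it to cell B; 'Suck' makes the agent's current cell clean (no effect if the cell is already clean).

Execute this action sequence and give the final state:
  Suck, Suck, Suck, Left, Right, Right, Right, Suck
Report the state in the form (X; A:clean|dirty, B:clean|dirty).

(B; A:clean, B:clean)

1) do Suck; now (A; A:clean, B:clean)
2) do Suck; now (A; A:clean, B:clean)
3) do Suck; now (A; A:clean, B:clean)
4) do Left; now (A; A:clean, B:clean)
5) do Right; now (B; A:clean, B:clean)
6) do Right; now (B; A:clean, B:clean)
7) do Right; now (B; A:clean, B:clean)
8) do Suck; now (B; A:clean, B:clean)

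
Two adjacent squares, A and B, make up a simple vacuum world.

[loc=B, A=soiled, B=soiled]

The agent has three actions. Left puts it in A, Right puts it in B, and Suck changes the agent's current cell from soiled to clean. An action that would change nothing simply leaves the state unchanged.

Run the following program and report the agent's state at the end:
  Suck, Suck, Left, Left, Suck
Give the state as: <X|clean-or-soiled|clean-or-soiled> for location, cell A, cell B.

1. Suck → <B|soiled|clean>
2. Suck → <B|soiled|clean>
3. Left → <A|soiled|clean>
4. Left → <A|soiled|clean>
5. Suck → <A|clean|clean>

<A|clean|clean>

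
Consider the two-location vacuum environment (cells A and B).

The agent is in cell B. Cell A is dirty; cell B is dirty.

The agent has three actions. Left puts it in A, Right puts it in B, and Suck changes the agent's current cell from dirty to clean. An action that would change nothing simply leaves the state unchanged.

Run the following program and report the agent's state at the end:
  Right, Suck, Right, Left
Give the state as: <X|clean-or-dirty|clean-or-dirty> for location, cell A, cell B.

[1] after Right: <B|dirty|dirty>
[2] after Suck: <B|dirty|clean>
[3] after Right: <B|dirty|clean>
[4] after Left: <A|dirty|clean>

<A|dirty|clean>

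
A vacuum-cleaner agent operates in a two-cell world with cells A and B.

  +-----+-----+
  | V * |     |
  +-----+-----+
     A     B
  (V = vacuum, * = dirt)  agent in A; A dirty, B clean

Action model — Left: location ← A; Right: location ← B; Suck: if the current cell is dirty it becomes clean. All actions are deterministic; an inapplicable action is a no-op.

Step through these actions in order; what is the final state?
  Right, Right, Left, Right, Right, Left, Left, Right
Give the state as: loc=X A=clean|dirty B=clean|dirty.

1. Right → loc=B A=dirty B=clean
2. Right → loc=B A=dirty B=clean
3. Left → loc=A A=dirty B=clean
4. Right → loc=B A=dirty B=clean
5. Right → loc=B A=dirty B=clean
6. Left → loc=A A=dirty B=clean
7. Left → loc=A A=dirty B=clean
8. Right → loc=B A=dirty B=clean

loc=B A=dirty B=clean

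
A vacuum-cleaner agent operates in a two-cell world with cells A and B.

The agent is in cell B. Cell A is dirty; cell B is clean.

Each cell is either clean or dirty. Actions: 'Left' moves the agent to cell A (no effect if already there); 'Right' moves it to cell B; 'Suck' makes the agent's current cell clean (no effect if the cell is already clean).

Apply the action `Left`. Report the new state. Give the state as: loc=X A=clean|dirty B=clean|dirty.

loc=A A=dirty B=clean

start: loc=B A=dirty B=clean
Left (#1): loc=A A=dirty B=clean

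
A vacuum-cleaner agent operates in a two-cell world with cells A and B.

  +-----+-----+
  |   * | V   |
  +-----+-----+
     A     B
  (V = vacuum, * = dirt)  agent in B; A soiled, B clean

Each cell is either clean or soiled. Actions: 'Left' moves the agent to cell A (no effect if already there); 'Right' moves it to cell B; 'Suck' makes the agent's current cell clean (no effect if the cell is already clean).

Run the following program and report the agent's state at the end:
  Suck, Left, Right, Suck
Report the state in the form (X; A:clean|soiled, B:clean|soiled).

(B; A:soiled, B:clean)

1) do Suck; now (B; A:soiled, B:clean)
2) do Left; now (A; A:soiled, B:clean)
3) do Right; now (B; A:soiled, B:clean)
4) do Suck; now (B; A:soiled, B:clean)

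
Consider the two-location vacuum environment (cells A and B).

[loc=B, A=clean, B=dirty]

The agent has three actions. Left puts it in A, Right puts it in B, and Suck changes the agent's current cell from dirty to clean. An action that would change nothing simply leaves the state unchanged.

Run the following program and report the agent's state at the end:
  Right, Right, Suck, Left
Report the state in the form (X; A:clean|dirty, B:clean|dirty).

1) do Right; now (B; A:clean, B:dirty)
2) do Right; now (B; A:clean, B:dirty)
3) do Suck; now (B; A:clean, B:clean)
4) do Left; now (A; A:clean, B:clean)

(A; A:clean, B:clean)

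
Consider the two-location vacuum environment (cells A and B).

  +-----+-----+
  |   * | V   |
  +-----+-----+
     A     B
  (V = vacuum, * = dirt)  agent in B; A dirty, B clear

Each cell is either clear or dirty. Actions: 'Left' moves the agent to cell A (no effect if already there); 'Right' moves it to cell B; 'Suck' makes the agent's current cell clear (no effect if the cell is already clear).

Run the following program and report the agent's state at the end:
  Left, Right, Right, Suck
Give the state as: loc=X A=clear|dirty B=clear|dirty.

[1] after Left: loc=A A=dirty B=clear
[2] after Right: loc=B A=dirty B=clear
[3] after Right: loc=B A=dirty B=clear
[4] after Suck: loc=B A=dirty B=clear

loc=B A=dirty B=clear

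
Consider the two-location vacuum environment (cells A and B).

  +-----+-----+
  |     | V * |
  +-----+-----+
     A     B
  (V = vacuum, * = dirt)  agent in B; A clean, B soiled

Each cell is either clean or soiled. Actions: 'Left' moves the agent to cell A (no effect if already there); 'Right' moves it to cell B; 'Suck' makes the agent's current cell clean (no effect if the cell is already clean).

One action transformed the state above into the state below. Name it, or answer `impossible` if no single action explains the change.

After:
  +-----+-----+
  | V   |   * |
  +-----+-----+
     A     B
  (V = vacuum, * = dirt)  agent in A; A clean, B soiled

try  Left: in A — A clean, B soiled  ← match
try Right: in B — A clean, B soiled
try  Suck: in B — A clean, B clean

Left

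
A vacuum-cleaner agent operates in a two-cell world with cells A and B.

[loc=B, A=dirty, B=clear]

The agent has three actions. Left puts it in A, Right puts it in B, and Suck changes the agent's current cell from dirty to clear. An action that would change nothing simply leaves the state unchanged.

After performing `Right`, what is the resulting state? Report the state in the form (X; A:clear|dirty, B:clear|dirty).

start: (B; A:dirty, B:clear)
t=1 Right ⇒ (B; A:dirty, B:clear)

(B; A:dirty, B:clear)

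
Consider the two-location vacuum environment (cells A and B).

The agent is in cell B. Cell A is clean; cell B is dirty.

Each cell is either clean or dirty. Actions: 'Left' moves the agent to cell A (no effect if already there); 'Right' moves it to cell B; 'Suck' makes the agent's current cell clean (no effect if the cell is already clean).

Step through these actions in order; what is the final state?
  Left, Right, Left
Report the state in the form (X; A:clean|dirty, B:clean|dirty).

1. Left → (A; A:clean, B:dirty)
2. Right → (B; A:clean, B:dirty)
3. Left → (A; A:clean, B:dirty)

(A; A:clean, B:dirty)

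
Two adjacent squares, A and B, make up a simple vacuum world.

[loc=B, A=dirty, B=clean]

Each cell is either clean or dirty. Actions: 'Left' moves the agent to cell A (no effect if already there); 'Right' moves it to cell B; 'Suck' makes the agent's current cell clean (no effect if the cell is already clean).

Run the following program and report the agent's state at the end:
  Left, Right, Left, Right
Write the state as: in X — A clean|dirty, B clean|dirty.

step 1/4 (Left): in A — A dirty, B clean
step 2/4 (Right): in B — A dirty, B clean
step 3/4 (Left): in A — A dirty, B clean
step 4/4 (Right): in B — A dirty, B clean

in B — A dirty, B clean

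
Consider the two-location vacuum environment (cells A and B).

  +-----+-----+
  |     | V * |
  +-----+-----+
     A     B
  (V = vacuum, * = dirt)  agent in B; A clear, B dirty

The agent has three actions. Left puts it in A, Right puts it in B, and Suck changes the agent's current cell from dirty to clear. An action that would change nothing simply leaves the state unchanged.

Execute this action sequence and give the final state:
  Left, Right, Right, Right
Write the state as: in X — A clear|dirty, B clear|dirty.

t=1 Left ⇒ in A — A clear, B dirty
t=2 Right ⇒ in B — A clear, B dirty
t=3 Right ⇒ in B — A clear, B dirty
t=4 Right ⇒ in B — A clear, B dirty

in B — A clear, B dirty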